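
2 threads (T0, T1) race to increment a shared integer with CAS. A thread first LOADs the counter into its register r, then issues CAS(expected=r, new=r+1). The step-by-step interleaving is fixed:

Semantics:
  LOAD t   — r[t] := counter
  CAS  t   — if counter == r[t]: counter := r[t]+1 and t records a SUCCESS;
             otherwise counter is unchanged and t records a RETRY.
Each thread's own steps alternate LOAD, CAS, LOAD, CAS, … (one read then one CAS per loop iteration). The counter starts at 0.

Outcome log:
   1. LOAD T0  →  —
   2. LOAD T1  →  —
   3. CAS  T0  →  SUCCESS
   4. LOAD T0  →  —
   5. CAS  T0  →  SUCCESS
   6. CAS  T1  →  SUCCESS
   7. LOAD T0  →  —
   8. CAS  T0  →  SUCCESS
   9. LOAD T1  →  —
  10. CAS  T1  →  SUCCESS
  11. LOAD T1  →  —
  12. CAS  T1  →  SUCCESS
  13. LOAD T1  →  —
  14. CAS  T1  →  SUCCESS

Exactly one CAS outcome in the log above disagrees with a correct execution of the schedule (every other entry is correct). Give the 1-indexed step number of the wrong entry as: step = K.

Re-executing:
step 1: T0 LOAD ⇒ load; ctr=0 reg=0
step 2: T1 LOAD ⇒ load; ctr=0 reg=0
step 3: T0 CAS ⇒ ok; ctr=1 reg=0
step 4: T0 LOAD ⇒ load; ctr=1 reg=1
step 5: T0 CAS ⇒ ok; ctr=2 reg=1
step 6: T1 CAS ⇒ retry; ctr=2 reg=0
step 7: T0 LOAD ⇒ load; ctr=2 reg=2
step 8: T0 CAS ⇒ ok; ctr=3 reg=2
step 9: T1 LOAD ⇒ load; ctr=3 reg=3
step 10: T1 CAS ⇒ ok; ctr=4 reg=3
step 11: T1 LOAD ⇒ load; ctr=4 reg=4
step 12: T1 CAS ⇒ ok; ctr=5 reg=4
step 13: T1 LOAD ⇒ load; ctr=5 reg=5
step 14: T1 CAS ⇒ ok; ctr=6 reg=5
Flip is step 6.

step = 6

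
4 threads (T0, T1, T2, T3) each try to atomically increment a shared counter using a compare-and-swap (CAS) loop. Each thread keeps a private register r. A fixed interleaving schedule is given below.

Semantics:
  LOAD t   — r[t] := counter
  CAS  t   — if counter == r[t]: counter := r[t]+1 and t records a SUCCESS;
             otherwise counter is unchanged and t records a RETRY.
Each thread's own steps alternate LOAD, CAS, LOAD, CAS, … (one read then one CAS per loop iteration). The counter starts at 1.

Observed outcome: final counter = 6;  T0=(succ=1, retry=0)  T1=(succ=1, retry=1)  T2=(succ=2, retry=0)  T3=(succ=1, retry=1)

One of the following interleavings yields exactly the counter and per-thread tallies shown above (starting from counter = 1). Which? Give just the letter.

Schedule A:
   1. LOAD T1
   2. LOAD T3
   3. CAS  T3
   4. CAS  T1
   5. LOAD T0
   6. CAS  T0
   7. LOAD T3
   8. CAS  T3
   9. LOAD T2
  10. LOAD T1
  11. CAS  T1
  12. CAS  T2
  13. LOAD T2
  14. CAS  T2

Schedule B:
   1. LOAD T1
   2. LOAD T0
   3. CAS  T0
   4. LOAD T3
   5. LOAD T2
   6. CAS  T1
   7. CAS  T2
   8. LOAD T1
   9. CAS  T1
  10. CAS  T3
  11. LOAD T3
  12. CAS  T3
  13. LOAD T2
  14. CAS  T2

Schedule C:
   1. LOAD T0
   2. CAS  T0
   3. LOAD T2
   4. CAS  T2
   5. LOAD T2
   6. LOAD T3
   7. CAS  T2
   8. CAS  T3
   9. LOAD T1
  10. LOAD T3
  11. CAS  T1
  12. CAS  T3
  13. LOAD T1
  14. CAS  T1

B

Tracing schedule B:
T1 LOAD — after: cnt=1, r=1 — load
T0 LOAD — after: cnt=1, r=1 — load
T0 CAS — after: cnt=2, r=1 — ok
T3 LOAD — after: cnt=2, r=2 — load
T2 LOAD — after: cnt=2, r=2 — load
T1 CAS — after: cnt=2, r=1 — retry
T2 CAS — after: cnt=3, r=2 — ok
T1 LOAD — after: cnt=3, r=3 — load
T1 CAS — after: cnt=4, r=3 — ok
T3 CAS — after: cnt=4, r=2 — retry
T3 LOAD — after: cnt=4, r=4 — load
T3 CAS — after: cnt=5, r=4 — ok
T2 LOAD — after: cnt=5, r=5 — load
T2 CAS — after: cnt=6, r=5 — ok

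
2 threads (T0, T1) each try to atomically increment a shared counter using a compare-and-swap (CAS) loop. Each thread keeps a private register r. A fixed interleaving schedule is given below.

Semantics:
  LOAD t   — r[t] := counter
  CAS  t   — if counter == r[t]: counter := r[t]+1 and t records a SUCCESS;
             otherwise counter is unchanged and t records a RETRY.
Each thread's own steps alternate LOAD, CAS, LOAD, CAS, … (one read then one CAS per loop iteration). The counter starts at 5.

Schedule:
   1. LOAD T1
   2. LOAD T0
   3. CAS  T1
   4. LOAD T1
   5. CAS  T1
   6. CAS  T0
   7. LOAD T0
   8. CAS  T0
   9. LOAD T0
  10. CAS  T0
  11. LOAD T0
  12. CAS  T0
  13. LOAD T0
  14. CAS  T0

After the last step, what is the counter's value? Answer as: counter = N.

counter = 11

T1 LOAD — after: cnt=5, r=5 — load
T0 LOAD — after: cnt=5, r=5 — load
T1 CAS — after: cnt=6, r=5 — ok
T1 LOAD — after: cnt=6, r=6 — load
T1 CAS — after: cnt=7, r=6 — ok
T0 CAS — after: cnt=7, r=5 — retry
T0 LOAD — after: cnt=7, r=7 — load
T0 CAS — after: cnt=8, r=7 — ok
T0 LOAD — after: cnt=8, r=8 — load
T0 CAS — after: cnt=9, r=8 — ok
T0 LOAD — after: cnt=9, r=9 — load
T0 CAS — after: cnt=10, r=9 — ok
T0 LOAD — after: cnt=10, r=10 — load
T0 CAS — after: cnt=11, r=10 — ok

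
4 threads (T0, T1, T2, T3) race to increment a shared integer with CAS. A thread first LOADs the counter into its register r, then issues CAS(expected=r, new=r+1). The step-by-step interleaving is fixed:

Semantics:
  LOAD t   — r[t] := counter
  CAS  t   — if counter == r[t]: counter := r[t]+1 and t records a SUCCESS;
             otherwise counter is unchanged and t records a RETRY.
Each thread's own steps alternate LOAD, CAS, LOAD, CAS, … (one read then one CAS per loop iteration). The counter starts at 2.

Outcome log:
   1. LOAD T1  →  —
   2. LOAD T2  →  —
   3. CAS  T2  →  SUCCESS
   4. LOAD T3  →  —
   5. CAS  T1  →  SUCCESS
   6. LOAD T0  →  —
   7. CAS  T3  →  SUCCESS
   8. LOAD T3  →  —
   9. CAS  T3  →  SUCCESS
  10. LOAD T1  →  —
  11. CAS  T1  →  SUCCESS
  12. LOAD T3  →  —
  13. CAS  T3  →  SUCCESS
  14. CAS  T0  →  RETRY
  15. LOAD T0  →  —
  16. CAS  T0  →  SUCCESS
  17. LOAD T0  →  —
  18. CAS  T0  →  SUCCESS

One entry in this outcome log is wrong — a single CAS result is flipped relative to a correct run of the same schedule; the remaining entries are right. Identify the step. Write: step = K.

step = 5

Re-executing:
#1 T1 reads 2
#2 T2 reads 2
#3 T2 CAS(2→3) writes; counter now 3
#4 T3 reads 3
#5 T1 CAS(2→3) fails; counter now 3
#6 T0 reads 3
#7 T3 CAS(3→4) writes; counter now 4
#8 T3 reads 4
#9 T3 CAS(4→5) writes; counter now 5
#10 T1 reads 5
#11 T1 CAS(5→6) writes; counter now 6
#12 T3 reads 6
#13 T3 CAS(6→7) writes; counter now 7
#14 T0 CAS(3→4) fails; counter now 7
#15 T0 reads 7
#16 T0 CAS(7→8) writes; counter now 8
#17 T0 reads 8
#18 T0 CAS(8→9) writes; counter now 9
Flip is step 5.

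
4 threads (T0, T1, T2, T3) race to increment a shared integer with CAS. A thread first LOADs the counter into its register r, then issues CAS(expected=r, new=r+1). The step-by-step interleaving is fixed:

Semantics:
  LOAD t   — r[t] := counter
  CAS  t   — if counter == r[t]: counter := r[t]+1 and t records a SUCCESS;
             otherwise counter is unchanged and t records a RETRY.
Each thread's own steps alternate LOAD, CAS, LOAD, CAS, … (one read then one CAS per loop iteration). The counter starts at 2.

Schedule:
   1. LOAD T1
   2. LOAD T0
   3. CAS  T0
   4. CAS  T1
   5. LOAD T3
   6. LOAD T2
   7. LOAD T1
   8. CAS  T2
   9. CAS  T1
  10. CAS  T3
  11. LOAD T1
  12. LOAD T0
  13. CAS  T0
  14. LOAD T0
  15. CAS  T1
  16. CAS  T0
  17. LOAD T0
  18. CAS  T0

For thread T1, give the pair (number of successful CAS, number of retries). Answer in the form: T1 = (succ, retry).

T1 = (0, 3)

step 1: T1 LOAD ⇒ load; ctr=2 reg=2
step 2: T0 LOAD ⇒ load; ctr=2 reg=2
step 3: T0 CAS ⇒ ok; ctr=3 reg=2
step 4: T1 CAS ⇒ retry; ctr=3 reg=2
step 5: T3 LOAD ⇒ load; ctr=3 reg=3
step 6: T2 LOAD ⇒ load; ctr=3 reg=3
step 7: T1 LOAD ⇒ load; ctr=3 reg=3
step 8: T2 CAS ⇒ ok; ctr=4 reg=3
step 9: T1 CAS ⇒ retry; ctr=4 reg=3
step 10: T3 CAS ⇒ retry; ctr=4 reg=3
step 11: T1 LOAD ⇒ load; ctr=4 reg=4
step 12: T0 LOAD ⇒ load; ctr=4 reg=4
step 13: T0 CAS ⇒ ok; ctr=5 reg=4
step 14: T0 LOAD ⇒ load; ctr=5 reg=5
step 15: T1 CAS ⇒ retry; ctr=5 reg=4
step 16: T0 CAS ⇒ ok; ctr=6 reg=5
step 17: T0 LOAD ⇒ load; ctr=6 reg=6
step 18: T0 CAS ⇒ ok; ctr=7 reg=6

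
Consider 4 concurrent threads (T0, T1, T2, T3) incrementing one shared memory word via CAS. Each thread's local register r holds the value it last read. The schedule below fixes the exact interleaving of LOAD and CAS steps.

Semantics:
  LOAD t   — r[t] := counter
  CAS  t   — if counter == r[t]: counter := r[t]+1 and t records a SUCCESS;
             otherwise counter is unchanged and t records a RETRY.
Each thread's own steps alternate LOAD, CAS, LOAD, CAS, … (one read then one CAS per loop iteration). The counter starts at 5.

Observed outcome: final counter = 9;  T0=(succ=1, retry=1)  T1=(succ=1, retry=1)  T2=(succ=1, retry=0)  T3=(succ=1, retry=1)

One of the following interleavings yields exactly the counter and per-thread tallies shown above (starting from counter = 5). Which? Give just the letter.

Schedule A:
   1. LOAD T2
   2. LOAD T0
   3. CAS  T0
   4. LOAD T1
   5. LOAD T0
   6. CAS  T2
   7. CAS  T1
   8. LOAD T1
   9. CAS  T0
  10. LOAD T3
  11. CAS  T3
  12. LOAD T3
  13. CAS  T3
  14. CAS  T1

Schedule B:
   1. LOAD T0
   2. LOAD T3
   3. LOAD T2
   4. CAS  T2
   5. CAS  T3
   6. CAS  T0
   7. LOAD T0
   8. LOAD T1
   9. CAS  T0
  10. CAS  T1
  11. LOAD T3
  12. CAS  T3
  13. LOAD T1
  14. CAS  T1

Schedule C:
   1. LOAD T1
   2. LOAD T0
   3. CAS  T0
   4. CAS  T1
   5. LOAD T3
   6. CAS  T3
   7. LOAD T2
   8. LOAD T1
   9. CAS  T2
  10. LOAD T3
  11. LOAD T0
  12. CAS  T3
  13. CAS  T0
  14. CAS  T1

B

Simulating candidate B:
[1] T0.load  rd  (counter 5, T0.r 5)
[2] T3.load  rd  (counter 5, T3.r 5)
[3] T2.load  rd  (counter 5, T2.r 5)
[4] T2.cas  hit  (counter 6, T2.r 5)
[5] T3.cas  miss  (counter 6, T3.r 5)
[6] T0.cas  miss  (counter 6, T0.r 5)
[7] T0.load  rd  (counter 6, T0.r 6)
[8] T1.load  rd  (counter 6, T1.r 6)
[9] T0.cas  hit  (counter 7, T0.r 6)
[10] T1.cas  miss  (counter 7, T1.r 6)
[11] T3.load  rd  (counter 7, T3.r 7)
[12] T3.cas  hit  (counter 8, T3.r 7)
[13] T1.load  rd  (counter 8, T1.r 8)
[14] T1.cas  hit  (counter 9, T1.r 8)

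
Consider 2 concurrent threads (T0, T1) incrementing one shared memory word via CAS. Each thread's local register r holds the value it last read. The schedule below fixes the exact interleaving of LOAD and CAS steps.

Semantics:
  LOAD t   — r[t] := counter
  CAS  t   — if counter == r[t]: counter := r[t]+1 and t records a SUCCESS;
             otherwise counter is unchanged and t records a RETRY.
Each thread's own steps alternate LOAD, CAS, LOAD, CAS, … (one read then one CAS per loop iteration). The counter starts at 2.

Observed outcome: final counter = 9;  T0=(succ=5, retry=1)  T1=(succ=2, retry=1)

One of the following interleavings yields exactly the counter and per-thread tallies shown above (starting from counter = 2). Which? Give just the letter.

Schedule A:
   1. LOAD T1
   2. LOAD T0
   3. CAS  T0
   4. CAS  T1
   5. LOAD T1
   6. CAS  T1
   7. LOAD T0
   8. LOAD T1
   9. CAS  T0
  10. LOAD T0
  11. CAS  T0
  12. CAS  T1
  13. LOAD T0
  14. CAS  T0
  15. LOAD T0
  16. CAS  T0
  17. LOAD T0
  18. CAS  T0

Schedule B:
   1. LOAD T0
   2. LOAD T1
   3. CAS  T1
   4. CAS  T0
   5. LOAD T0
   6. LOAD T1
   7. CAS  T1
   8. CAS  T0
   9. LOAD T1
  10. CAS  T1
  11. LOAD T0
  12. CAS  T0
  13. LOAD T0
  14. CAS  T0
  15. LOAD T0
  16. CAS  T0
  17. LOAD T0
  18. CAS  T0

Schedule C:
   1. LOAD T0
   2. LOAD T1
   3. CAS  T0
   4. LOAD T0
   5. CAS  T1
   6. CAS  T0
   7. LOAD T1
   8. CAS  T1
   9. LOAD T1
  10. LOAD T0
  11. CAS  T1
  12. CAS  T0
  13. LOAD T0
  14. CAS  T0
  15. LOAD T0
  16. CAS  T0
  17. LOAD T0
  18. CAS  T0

Tracing schedule C:
T0 LOAD — after: cnt=2, r=2 — load
T1 LOAD — after: cnt=2, r=2 — load
T0 CAS — after: cnt=3, r=2 — ok
T0 LOAD — after: cnt=3, r=3 — load
T1 CAS — after: cnt=3, r=2 — retry
T0 CAS — after: cnt=4, r=3 — ok
T1 LOAD — after: cnt=4, r=4 — load
T1 CAS — after: cnt=5, r=4 — ok
T1 LOAD — after: cnt=5, r=5 — load
T0 LOAD — after: cnt=5, r=5 — load
T1 CAS — after: cnt=6, r=5 — ok
T0 CAS — after: cnt=6, r=5 — retry
T0 LOAD — after: cnt=6, r=6 — load
T0 CAS — after: cnt=7, r=6 — ok
T0 LOAD — after: cnt=7, r=7 — load
T0 CAS — after: cnt=8, r=7 — ok
T0 LOAD — after: cnt=8, r=8 — load
T0 CAS — after: cnt=9, r=8 — ok

C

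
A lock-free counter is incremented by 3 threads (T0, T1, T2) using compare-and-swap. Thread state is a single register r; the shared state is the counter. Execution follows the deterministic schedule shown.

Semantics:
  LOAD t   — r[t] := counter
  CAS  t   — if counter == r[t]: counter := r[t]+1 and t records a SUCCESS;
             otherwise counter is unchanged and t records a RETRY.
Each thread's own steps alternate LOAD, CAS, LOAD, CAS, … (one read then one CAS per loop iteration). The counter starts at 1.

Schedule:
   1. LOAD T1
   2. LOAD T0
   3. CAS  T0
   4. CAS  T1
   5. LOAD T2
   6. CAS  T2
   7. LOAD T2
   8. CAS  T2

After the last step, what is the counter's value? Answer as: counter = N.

counter = 4

[1] T1.load  rd  (counter 1, T1.r 1)
[2] T0.load  rd  (counter 1, T0.r 1)
[3] T0.cas  hit  (counter 2, T0.r 1)
[4] T1.cas  miss  (counter 2, T1.r 1)
[5] T2.load  rd  (counter 2, T2.r 2)
[6] T2.cas  hit  (counter 3, T2.r 2)
[7] T2.load  rd  (counter 3, T2.r 3)
[8] T2.cas  hit  (counter 4, T2.r 3)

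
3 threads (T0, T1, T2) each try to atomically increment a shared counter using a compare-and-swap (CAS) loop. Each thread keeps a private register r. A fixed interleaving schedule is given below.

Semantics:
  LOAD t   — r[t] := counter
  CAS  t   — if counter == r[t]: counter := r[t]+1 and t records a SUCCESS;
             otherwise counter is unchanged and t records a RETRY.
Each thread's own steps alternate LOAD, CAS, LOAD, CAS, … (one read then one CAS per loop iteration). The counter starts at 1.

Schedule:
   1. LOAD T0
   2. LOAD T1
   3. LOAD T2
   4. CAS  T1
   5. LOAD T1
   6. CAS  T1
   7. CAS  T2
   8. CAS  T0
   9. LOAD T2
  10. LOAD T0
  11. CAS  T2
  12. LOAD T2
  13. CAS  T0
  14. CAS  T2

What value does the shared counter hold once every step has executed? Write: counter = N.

step 1: T0 LOAD ⇒ load; ctr=1 reg=1
step 2: T1 LOAD ⇒ load; ctr=1 reg=1
step 3: T2 LOAD ⇒ load; ctr=1 reg=1
step 4: T1 CAS ⇒ ok; ctr=2 reg=1
step 5: T1 LOAD ⇒ load; ctr=2 reg=2
step 6: T1 CAS ⇒ ok; ctr=3 reg=2
step 7: T2 CAS ⇒ retry; ctr=3 reg=1
step 8: T0 CAS ⇒ retry; ctr=3 reg=1
step 9: T2 LOAD ⇒ load; ctr=3 reg=3
step 10: T0 LOAD ⇒ load; ctr=3 reg=3
step 11: T2 CAS ⇒ ok; ctr=4 reg=3
step 12: T2 LOAD ⇒ load; ctr=4 reg=4
step 13: T0 CAS ⇒ retry; ctr=4 reg=3
step 14: T2 CAS ⇒ ok; ctr=5 reg=4

counter = 5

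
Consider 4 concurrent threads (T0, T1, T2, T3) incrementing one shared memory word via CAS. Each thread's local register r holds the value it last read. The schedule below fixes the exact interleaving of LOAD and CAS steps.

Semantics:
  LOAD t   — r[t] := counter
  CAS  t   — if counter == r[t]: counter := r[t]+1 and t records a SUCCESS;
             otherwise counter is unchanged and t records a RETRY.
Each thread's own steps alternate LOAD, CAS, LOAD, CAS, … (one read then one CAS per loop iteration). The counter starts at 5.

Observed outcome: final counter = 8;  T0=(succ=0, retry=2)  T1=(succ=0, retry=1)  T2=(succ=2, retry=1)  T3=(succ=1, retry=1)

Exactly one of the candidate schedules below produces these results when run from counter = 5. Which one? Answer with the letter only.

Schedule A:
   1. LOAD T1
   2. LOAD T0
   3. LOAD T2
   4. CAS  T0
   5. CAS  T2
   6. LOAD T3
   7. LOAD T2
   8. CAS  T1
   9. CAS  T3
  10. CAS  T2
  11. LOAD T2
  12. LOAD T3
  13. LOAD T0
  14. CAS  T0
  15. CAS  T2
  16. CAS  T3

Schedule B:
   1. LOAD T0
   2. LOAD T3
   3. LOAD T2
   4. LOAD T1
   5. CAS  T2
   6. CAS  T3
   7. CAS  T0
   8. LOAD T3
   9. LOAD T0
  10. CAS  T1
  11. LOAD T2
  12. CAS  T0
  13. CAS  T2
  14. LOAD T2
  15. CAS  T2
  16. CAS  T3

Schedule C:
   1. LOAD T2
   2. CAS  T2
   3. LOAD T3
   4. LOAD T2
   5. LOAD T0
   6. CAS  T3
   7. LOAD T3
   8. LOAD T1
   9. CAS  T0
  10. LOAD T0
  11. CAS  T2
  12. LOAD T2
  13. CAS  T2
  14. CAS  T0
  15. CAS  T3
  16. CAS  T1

Tracing schedule C:
[1] T2.load  rd  (counter 5, T2.r 5)
[2] T2.cas  hit  (counter 6, T2.r 5)
[3] T3.load  rd  (counter 6, T3.r 6)
[4] T2.load  rd  (counter 6, T2.r 6)
[5] T0.load  rd  (counter 6, T0.r 6)
[6] T3.cas  hit  (counter 7, T3.r 6)
[7] T3.load  rd  (counter 7, T3.r 7)
[8] T1.load  rd  (counter 7, T1.r 7)
[9] T0.cas  miss  (counter 7, T0.r 6)
[10] T0.load  rd  (counter 7, T0.r 7)
[11] T2.cas  miss  (counter 7, T2.r 6)
[12] T2.load  rd  (counter 7, T2.r 7)
[13] T2.cas  hit  (counter 8, T2.r 7)
[14] T0.cas  miss  (counter 8, T0.r 7)
[15] T3.cas  miss  (counter 8, T3.r 7)
[16] T1.cas  miss  (counter 8, T1.r 7)

C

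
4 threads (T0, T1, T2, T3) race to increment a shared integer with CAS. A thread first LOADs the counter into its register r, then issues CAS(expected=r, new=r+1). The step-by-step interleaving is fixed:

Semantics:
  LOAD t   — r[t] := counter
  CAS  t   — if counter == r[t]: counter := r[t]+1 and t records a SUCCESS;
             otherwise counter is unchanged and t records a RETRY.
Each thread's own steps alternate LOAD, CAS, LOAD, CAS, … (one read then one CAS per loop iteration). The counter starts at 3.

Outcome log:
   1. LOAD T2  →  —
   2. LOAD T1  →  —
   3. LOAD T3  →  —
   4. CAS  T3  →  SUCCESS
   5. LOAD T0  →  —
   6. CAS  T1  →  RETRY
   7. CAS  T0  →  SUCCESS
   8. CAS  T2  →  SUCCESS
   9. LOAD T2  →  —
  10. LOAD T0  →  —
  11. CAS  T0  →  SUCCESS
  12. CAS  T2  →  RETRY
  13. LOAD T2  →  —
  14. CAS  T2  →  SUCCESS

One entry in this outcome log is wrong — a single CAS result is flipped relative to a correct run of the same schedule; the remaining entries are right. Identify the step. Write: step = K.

Reference trace:
#1 T2 reads 3
#2 T1 reads 3
#3 T3 reads 3
#4 T3 CAS(3→4) writes; counter now 4
#5 T0 reads 4
#6 T1 CAS(3→4) fails; counter now 4
#7 T0 CAS(4→5) writes; counter now 5
#8 T2 CAS(3→4) fails; counter now 5
#9 T2 reads 5
#10 T0 reads 5
#11 T0 CAS(5→6) writes; counter now 6
#12 T2 CAS(5→6) fails; counter now 6
#13 T2 reads 6
#14 T2 CAS(6→7) writes; counter now 7
Flip is step 8.

step = 8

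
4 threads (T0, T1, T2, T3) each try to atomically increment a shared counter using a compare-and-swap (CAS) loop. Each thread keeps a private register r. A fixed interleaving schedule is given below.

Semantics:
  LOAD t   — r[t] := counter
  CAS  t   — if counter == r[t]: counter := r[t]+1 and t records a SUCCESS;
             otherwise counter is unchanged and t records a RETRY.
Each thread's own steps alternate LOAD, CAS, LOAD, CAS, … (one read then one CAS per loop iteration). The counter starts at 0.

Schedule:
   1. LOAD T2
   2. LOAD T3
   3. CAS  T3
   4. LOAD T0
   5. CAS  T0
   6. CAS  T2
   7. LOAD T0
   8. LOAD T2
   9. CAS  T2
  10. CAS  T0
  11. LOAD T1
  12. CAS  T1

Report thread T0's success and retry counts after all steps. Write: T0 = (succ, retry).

T0 = (1, 1)

   1) LOAD T2:  M=0  r_T2=0
   2) LOAD T3:  M=0  r_T3=0
   3) CAS  T3:  M=1  r_T3=0 ✓
   4) LOAD T0:  M=1  r_T0=1
   5) CAS  T0:  M=2  r_T0=1 ✓
   6) CAS  T2:  M=2  r_T2=0 ✗
   7) LOAD T0:  M=2  r_T0=2
   8) LOAD T2:  M=2  r_T2=2
   9) CAS  T2:  M=3  r_T2=2 ✓
  10) CAS  T0:  M=3  r_T0=2 ✗
  11) LOAD T1:  M=3  r_T1=3
  12) CAS  T1:  M=4  r_T1=3 ✓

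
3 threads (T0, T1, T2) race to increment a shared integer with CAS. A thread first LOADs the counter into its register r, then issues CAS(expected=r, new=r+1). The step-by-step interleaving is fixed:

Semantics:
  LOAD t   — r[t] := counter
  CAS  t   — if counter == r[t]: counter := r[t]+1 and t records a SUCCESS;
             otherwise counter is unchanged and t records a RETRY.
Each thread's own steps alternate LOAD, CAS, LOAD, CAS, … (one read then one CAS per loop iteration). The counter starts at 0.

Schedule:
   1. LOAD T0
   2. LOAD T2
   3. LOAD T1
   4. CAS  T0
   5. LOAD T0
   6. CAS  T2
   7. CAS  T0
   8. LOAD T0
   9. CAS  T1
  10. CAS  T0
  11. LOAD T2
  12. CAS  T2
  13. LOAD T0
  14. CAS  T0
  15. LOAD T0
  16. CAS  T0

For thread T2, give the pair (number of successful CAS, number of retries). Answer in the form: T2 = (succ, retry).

T0 LOAD — after: cnt=0, r=0 — load
T2 LOAD — after: cnt=0, r=0 — load
T1 LOAD — after: cnt=0, r=0 — load
T0 CAS — after: cnt=1, r=0 — ok
T0 LOAD — after: cnt=1, r=1 — load
T2 CAS — after: cnt=1, r=0 — retry
T0 CAS — after: cnt=2, r=1 — ok
T0 LOAD — after: cnt=2, r=2 — load
T1 CAS — after: cnt=2, r=0 — retry
T0 CAS — after: cnt=3, r=2 — ok
T2 LOAD — after: cnt=3, r=3 — load
T2 CAS — after: cnt=4, r=3 — ok
T0 LOAD — after: cnt=4, r=4 — load
T0 CAS — after: cnt=5, r=4 — ok
T0 LOAD — after: cnt=5, r=5 — load
T0 CAS — after: cnt=6, r=5 — ok

T2 = (1, 1)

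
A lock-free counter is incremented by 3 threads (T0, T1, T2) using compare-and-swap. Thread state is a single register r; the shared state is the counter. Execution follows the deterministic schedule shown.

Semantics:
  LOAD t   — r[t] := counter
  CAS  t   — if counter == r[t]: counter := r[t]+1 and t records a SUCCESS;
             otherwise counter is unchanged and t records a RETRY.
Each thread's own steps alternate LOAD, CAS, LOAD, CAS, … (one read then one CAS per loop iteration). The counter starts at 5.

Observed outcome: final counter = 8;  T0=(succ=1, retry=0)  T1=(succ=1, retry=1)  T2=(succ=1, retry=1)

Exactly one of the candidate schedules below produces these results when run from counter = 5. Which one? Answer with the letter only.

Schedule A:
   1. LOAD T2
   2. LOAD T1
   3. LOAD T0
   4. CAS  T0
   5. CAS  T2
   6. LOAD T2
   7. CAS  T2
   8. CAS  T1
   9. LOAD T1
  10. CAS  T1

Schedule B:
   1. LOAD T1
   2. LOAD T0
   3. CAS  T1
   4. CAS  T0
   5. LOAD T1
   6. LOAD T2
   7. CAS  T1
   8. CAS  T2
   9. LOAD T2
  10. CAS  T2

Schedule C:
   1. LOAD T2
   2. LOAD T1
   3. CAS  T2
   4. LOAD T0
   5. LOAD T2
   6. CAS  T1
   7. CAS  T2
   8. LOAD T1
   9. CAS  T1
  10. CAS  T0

Run A:
1. LOAD T2 → mem=5 r[T2]=5 [LOAD]
2. LOAD T1 → mem=5 r[T1]=5 [LOAD]
3. LOAD T0 → mem=5 r[T0]=5 [LOAD]
4. CAS T0 → mem=6 r[T0]=5 [OK]
5. CAS T2 → mem=6 r[T2]=5 [RETRY]
6. LOAD T2 → mem=6 r[T2]=6 [LOAD]
7. CAS T2 → mem=7 r[T2]=6 [OK]
8. CAS T1 → mem=7 r[T1]=5 [RETRY]
9. LOAD T1 → mem=7 r[T1]=7 [LOAD]
10. CAS T1 → mem=8 r[T1]=7 [OK]

A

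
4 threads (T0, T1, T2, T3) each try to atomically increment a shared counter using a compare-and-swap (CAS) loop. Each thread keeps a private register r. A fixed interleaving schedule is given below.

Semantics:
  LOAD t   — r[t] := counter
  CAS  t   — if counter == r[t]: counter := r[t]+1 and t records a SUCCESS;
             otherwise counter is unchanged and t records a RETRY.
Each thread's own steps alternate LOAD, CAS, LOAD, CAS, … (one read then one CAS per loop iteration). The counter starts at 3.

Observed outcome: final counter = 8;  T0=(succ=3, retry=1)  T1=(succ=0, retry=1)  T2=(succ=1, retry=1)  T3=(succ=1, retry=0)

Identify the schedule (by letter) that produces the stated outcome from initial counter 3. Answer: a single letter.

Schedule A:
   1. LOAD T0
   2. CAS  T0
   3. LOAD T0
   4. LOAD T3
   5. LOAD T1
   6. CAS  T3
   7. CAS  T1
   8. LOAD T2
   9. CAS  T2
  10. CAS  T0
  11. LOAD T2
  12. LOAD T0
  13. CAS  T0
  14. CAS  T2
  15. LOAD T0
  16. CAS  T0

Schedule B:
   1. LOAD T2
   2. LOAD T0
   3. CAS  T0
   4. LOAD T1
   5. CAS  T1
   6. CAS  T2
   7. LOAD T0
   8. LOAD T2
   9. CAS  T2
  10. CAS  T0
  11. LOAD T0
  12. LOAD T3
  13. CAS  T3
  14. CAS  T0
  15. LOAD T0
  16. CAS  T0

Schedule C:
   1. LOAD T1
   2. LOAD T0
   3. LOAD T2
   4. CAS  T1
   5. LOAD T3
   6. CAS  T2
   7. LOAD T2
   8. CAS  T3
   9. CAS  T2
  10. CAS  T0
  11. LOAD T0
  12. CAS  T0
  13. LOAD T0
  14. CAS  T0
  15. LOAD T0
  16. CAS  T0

Simulating candidate A:
[1] T0.load  rd  (counter 3, T0.r 3)
[2] T0.cas  hit  (counter 4, T0.r 3)
[3] T0.load  rd  (counter 4, T0.r 4)
[4] T3.load  rd  (counter 4, T3.r 4)
[5] T1.load  rd  (counter 4, T1.r 4)
[6] T3.cas  hit  (counter 5, T3.r 4)
[7] T1.cas  miss  (counter 5, T1.r 4)
[8] T2.load  rd  (counter 5, T2.r 5)
[9] T2.cas  hit  (counter 6, T2.r 5)
[10] T0.cas  miss  (counter 6, T0.r 4)
[11] T2.load  rd  (counter 6, T2.r 6)
[12] T0.load  rd  (counter 6, T0.r 6)
[13] T0.cas  hit  (counter 7, T0.r 6)
[14] T2.cas  miss  (counter 7, T2.r 6)
[15] T0.load  rd  (counter 7, T0.r 7)
[16] T0.cas  hit  (counter 8, T0.r 7)

A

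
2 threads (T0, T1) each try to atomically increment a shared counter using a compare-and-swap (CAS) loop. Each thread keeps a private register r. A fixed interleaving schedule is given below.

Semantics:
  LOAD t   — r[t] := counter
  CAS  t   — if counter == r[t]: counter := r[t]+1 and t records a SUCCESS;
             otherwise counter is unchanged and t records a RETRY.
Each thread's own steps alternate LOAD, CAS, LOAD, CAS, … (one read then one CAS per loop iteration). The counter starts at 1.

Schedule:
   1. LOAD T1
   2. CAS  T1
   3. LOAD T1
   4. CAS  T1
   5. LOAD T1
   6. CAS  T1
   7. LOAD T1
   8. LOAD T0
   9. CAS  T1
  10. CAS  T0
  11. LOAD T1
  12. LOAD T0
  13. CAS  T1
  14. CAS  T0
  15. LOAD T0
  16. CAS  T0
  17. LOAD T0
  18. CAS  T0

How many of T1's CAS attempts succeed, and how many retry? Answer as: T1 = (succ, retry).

1. LOAD T1 → mem=1 r[T1]=1 [LOAD]
2. CAS T1 → mem=2 r[T1]=1 [OK]
3. LOAD T1 → mem=2 r[T1]=2 [LOAD]
4. CAS T1 → mem=3 r[T1]=2 [OK]
5. LOAD T1 → mem=3 r[T1]=3 [LOAD]
6. CAS T1 → mem=4 r[T1]=3 [OK]
7. LOAD T1 → mem=4 r[T1]=4 [LOAD]
8. LOAD T0 → mem=4 r[T0]=4 [LOAD]
9. CAS T1 → mem=5 r[T1]=4 [OK]
10. CAS T0 → mem=5 r[T0]=4 [RETRY]
11. LOAD T1 → mem=5 r[T1]=5 [LOAD]
12. LOAD T0 → mem=5 r[T0]=5 [LOAD]
13. CAS T1 → mem=6 r[T1]=5 [OK]
14. CAS T0 → mem=6 r[T0]=5 [RETRY]
15. LOAD T0 → mem=6 r[T0]=6 [LOAD]
16. CAS T0 → mem=7 r[T0]=6 [OK]
17. LOAD T0 → mem=7 r[T0]=7 [LOAD]
18. CAS T0 → mem=8 r[T0]=7 [OK]

T1 = (5, 0)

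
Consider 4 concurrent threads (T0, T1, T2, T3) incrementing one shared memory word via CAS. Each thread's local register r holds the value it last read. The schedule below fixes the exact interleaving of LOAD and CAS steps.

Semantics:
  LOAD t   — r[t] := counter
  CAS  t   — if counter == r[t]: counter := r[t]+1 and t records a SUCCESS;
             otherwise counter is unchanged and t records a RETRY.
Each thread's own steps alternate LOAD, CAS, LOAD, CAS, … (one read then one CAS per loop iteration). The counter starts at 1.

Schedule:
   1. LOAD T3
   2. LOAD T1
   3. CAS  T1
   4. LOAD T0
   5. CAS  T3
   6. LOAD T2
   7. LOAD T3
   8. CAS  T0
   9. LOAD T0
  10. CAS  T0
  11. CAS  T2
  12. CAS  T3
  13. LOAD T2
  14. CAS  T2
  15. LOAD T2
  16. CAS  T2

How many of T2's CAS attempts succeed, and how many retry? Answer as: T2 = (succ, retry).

T2 = (2, 1)

   1) LOAD T3:  M=1  r_T3=1
   2) LOAD T1:  M=1  r_T1=1
   3) CAS  T1:  M=2  r_T1=1 ✓
   4) LOAD T0:  M=2  r_T0=2
   5) CAS  T3:  M=2  r_T3=1 ✗
   6) LOAD T2:  M=2  r_T2=2
   7) LOAD T3:  M=2  r_T3=2
   8) CAS  T0:  M=3  r_T0=2 ✓
   9) LOAD T0:  M=3  r_T0=3
  10) CAS  T0:  M=4  r_T0=3 ✓
  11) CAS  T2:  M=4  r_T2=2 ✗
  12) CAS  T3:  M=4  r_T3=2 ✗
  13) LOAD T2:  M=4  r_T2=4
  14) CAS  T2:  M=5  r_T2=4 ✓
  15) LOAD T2:  M=5  r_T2=5
  16) CAS  T2:  M=6  r_T2=5 ✓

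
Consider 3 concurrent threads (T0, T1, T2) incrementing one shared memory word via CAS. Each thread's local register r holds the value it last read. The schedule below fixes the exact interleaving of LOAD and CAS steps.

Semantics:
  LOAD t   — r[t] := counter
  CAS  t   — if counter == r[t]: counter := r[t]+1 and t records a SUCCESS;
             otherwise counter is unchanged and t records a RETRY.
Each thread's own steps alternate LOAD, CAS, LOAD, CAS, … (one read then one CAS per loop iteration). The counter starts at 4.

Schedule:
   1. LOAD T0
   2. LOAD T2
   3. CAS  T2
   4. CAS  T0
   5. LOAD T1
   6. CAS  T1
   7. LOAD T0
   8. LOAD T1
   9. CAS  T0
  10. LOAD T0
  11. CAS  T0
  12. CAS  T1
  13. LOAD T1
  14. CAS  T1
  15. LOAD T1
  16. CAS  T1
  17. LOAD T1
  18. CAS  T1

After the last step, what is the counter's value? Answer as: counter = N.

counter = 11

1. LOAD T0 → mem=4 r[T0]=4 [LOAD]
2. LOAD T2 → mem=4 r[T2]=4 [LOAD]
3. CAS T2 → mem=5 r[T2]=4 [OK]
4. CAS T0 → mem=5 r[T0]=4 [RETRY]
5. LOAD T1 → mem=5 r[T1]=5 [LOAD]
6. CAS T1 → mem=6 r[T1]=5 [OK]
7. LOAD T0 → mem=6 r[T0]=6 [LOAD]
8. LOAD T1 → mem=6 r[T1]=6 [LOAD]
9. CAS T0 → mem=7 r[T0]=6 [OK]
10. LOAD T0 → mem=7 r[T0]=7 [LOAD]
11. CAS T0 → mem=8 r[T0]=7 [OK]
12. CAS T1 → mem=8 r[T1]=6 [RETRY]
13. LOAD T1 → mem=8 r[T1]=8 [LOAD]
14. CAS T1 → mem=9 r[T1]=8 [OK]
15. LOAD T1 → mem=9 r[T1]=9 [LOAD]
16. CAS T1 → mem=10 r[T1]=9 [OK]
17. LOAD T1 → mem=10 r[T1]=10 [LOAD]
18. CAS T1 → mem=11 r[T1]=10 [OK]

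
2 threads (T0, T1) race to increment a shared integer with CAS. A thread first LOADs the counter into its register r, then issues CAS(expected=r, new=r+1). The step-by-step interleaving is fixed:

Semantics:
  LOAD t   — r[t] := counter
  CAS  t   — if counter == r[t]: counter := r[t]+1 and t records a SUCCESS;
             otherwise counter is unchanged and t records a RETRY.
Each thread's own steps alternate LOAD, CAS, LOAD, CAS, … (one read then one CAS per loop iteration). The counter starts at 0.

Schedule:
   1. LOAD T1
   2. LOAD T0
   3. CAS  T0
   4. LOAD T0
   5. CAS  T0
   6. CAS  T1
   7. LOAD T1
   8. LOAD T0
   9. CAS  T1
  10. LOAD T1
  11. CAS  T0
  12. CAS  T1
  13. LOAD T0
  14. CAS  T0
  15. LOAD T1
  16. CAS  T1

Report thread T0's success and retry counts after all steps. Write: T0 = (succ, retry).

T0 = (3, 1)

T1 LOAD — after: cnt=0, r=0 — load
T0 LOAD — after: cnt=0, r=0 — load
T0 CAS — after: cnt=1, r=0 — ok
T0 LOAD — after: cnt=1, r=1 — load
T0 CAS — after: cnt=2, r=1 — ok
T1 CAS — after: cnt=2, r=0 — retry
T1 LOAD — after: cnt=2, r=2 — load
T0 LOAD — after: cnt=2, r=2 — load
T1 CAS — after: cnt=3, r=2 — ok
T1 LOAD — after: cnt=3, r=3 — load
T0 CAS — after: cnt=3, r=2 — retry
T1 CAS — after: cnt=4, r=3 — ok
T0 LOAD — after: cnt=4, r=4 — load
T0 CAS — after: cnt=5, r=4 — ok
T1 LOAD — after: cnt=5, r=5 — load
T1 CAS — after: cnt=6, r=5 — ok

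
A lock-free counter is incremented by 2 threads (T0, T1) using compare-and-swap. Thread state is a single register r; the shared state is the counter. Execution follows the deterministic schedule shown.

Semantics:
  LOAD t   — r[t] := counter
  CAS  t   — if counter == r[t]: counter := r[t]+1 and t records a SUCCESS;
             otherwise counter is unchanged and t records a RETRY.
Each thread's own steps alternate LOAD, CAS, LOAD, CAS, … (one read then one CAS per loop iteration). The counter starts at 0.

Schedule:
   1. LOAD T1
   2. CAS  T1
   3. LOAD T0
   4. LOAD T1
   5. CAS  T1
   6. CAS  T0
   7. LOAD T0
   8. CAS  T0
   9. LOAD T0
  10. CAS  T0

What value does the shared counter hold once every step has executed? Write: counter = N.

#1 T1 reads 0
#2 T1 CAS(0→1) writes; counter now 1
#3 T0 reads 1
#4 T1 reads 1
#5 T1 CAS(1→2) writes; counter now 2
#6 T0 CAS(1→2) fails; counter now 2
#7 T0 reads 2
#8 T0 CAS(2→3) writes; counter now 3
#9 T0 reads 3
#10 T0 CAS(3→4) writes; counter now 4

counter = 4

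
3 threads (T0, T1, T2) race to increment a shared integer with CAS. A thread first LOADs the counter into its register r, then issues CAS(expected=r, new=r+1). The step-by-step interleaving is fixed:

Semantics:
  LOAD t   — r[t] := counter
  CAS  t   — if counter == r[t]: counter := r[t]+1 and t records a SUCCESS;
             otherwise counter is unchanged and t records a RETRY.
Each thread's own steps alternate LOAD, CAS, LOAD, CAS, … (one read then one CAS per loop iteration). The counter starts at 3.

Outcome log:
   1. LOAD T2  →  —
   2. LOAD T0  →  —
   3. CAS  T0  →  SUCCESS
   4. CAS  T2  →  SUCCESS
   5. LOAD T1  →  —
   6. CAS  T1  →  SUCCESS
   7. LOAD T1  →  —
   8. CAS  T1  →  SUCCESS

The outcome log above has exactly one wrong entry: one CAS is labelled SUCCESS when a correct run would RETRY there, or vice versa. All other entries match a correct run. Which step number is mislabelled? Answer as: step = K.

Reference trace:
   1) LOAD T2:  M=3  r_T2=3
   2) LOAD T0:  M=3  r_T0=3
   3) CAS  T0:  M=4  r_T0=3 ✓
   4) CAS  T2:  M=4  r_T2=3 ✗
   5) LOAD T1:  M=4  r_T1=4
   6) CAS  T1:  M=5  r_T1=4 ✓
   7) LOAD T1:  M=5  r_T1=5
   8) CAS  T1:  M=6  r_T1=5 ✓
Log disagrees first at step 4.

step = 4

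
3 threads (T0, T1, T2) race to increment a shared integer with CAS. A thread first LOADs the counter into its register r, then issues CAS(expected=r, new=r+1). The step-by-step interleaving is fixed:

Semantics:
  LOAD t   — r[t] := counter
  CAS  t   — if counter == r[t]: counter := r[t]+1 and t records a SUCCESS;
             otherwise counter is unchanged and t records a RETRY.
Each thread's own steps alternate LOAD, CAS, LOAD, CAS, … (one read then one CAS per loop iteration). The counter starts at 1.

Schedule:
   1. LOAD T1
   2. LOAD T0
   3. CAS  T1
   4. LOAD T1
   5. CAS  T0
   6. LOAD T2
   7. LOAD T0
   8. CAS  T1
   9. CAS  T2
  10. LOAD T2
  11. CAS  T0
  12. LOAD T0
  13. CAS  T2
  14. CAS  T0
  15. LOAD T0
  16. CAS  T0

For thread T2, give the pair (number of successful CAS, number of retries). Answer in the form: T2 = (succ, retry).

T1 LOAD — after: cnt=1, r=1 — load
T0 LOAD — after: cnt=1, r=1 — load
T1 CAS — after: cnt=2, r=1 — ok
T1 LOAD — after: cnt=2, r=2 — load
T0 CAS — after: cnt=2, r=1 — retry
T2 LOAD — after: cnt=2, r=2 — load
T0 LOAD — after: cnt=2, r=2 — load
T1 CAS — after: cnt=3, r=2 — ok
T2 CAS — after: cnt=3, r=2 — retry
T2 LOAD — after: cnt=3, r=3 — load
T0 CAS — after: cnt=3, r=2 — retry
T0 LOAD — after: cnt=3, r=3 — load
T2 CAS — after: cnt=4, r=3 — ok
T0 CAS — after: cnt=4, r=3 — retry
T0 LOAD — after: cnt=4, r=4 — load
T0 CAS — after: cnt=5, r=4 — ok

T2 = (1, 1)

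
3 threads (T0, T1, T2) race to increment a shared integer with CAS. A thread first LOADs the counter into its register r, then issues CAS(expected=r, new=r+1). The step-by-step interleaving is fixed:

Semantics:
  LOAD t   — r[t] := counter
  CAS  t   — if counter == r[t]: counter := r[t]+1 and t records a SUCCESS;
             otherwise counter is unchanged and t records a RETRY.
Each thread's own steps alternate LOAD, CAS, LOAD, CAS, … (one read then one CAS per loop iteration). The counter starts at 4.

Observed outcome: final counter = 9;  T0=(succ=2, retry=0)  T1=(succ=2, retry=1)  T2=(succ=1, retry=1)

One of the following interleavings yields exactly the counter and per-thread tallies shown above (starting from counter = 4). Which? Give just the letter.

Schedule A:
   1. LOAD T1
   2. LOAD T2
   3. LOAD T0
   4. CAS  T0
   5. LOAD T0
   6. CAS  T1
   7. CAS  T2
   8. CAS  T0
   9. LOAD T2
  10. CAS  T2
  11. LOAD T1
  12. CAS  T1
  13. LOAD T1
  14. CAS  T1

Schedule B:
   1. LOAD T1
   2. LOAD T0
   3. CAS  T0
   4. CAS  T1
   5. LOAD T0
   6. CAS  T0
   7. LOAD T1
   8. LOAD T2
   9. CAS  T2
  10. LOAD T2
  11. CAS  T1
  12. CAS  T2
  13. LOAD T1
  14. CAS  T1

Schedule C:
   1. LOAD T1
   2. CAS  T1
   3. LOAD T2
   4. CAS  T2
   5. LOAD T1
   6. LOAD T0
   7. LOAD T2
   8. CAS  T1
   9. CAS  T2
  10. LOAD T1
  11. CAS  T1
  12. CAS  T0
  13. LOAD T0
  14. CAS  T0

A

Tracing schedule A:
step 1: T1 LOAD ⇒ load; ctr=4 reg=4
step 2: T2 LOAD ⇒ load; ctr=4 reg=4
step 3: T0 LOAD ⇒ load; ctr=4 reg=4
step 4: T0 CAS ⇒ ok; ctr=5 reg=4
step 5: T0 LOAD ⇒ load; ctr=5 reg=5
step 6: T1 CAS ⇒ retry; ctr=5 reg=4
step 7: T2 CAS ⇒ retry; ctr=5 reg=4
step 8: T0 CAS ⇒ ok; ctr=6 reg=5
step 9: T2 LOAD ⇒ load; ctr=6 reg=6
step 10: T2 CAS ⇒ ok; ctr=7 reg=6
step 11: T1 LOAD ⇒ load; ctr=7 reg=7
step 12: T1 CAS ⇒ ok; ctr=8 reg=7
step 13: T1 LOAD ⇒ load; ctr=8 reg=8
step 14: T1 CAS ⇒ ok; ctr=9 reg=8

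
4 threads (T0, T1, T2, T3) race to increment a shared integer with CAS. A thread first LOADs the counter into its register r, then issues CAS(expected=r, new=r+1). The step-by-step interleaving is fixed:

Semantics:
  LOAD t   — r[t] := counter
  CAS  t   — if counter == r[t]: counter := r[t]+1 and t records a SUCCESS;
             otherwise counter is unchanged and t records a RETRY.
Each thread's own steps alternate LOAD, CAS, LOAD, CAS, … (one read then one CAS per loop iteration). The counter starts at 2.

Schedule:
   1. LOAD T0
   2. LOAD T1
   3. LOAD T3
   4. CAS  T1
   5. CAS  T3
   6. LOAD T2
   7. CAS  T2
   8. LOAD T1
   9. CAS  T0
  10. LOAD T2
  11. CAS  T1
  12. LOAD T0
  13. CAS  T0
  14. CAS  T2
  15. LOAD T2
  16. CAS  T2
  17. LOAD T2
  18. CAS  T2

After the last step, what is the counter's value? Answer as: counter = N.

counter = 8

[1] T0.load  rd  (counter 2, T0.r 2)
[2] T1.load  rd  (counter 2, T1.r 2)
[3] T3.load  rd  (counter 2, T3.r 2)
[4] T1.cas  hit  (counter 3, T1.r 2)
[5] T3.cas  miss  (counter 3, T3.r 2)
[6] T2.load  rd  (counter 3, T2.r 3)
[7] T2.cas  hit  (counter 4, T2.r 3)
[8] T1.load  rd  (counter 4, T1.r 4)
[9] T0.cas  miss  (counter 4, T0.r 2)
[10] T2.load  rd  (counter 4, T2.r 4)
[11] T1.cas  hit  (counter 5, T1.r 4)
[12] T0.load  rd  (counter 5, T0.r 5)
[13] T0.cas  hit  (counter 6, T0.r 5)
[14] T2.cas  miss  (counter 6, T2.r 4)
[15] T2.load  rd  (counter 6, T2.r 6)
[16] T2.cas  hit  (counter 7, T2.r 6)
[17] T2.load  rd  (counter 7, T2.r 7)
[18] T2.cas  hit  (counter 8, T2.r 7)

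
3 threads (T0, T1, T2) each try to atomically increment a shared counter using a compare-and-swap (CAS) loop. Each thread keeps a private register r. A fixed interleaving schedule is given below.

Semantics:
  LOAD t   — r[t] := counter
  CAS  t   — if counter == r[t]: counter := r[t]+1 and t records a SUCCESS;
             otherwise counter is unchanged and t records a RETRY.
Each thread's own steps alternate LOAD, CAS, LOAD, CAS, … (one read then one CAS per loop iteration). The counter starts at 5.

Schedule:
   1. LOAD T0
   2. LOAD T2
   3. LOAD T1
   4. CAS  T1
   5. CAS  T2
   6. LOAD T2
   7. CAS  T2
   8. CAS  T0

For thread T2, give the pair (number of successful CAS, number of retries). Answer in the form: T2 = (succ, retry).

T2 = (1, 1)

T0 LOAD — after: cnt=5, r=5 — load
T2 LOAD — after: cnt=5, r=5 — load
T1 LOAD — after: cnt=5, r=5 — load
T1 CAS — after: cnt=6, r=5 — ok
T2 CAS — after: cnt=6, r=5 — retry
T2 LOAD — after: cnt=6, r=6 — load
T2 CAS — after: cnt=7, r=6 — ok
T0 CAS — after: cnt=7, r=5 — retry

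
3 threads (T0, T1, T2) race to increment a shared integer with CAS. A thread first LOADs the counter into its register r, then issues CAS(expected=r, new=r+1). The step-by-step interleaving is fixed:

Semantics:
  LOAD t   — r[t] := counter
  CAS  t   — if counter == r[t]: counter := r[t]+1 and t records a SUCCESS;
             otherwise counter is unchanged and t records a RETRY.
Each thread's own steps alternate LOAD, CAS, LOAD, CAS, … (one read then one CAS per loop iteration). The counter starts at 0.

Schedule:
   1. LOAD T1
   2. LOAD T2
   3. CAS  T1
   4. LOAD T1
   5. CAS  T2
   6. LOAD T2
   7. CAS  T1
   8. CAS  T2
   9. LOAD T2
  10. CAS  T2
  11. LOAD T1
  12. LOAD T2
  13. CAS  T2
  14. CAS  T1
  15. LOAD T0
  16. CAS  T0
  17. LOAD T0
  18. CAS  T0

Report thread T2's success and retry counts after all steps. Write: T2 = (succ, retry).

1. LOAD T1 → mem=0 r[T1]=0 [LOAD]
2. LOAD T2 → mem=0 r[T2]=0 [LOAD]
3. CAS T1 → mem=1 r[T1]=0 [OK]
4. LOAD T1 → mem=1 r[T1]=1 [LOAD]
5. CAS T2 → mem=1 r[T2]=0 [RETRY]
6. LOAD T2 → mem=1 r[T2]=1 [LOAD]
7. CAS T1 → mem=2 r[T1]=1 [OK]
8. CAS T2 → mem=2 r[T2]=1 [RETRY]
9. LOAD T2 → mem=2 r[T2]=2 [LOAD]
10. CAS T2 → mem=3 r[T2]=2 [OK]
11. LOAD T1 → mem=3 r[T1]=3 [LOAD]
12. LOAD T2 → mem=3 r[T2]=3 [LOAD]
13. CAS T2 → mem=4 r[T2]=3 [OK]
14. CAS T1 → mem=4 r[T1]=3 [RETRY]
15. LOAD T0 → mem=4 r[T0]=4 [LOAD]
16. CAS T0 → mem=5 r[T0]=4 [OK]
17. LOAD T0 → mem=5 r[T0]=5 [LOAD]
18. CAS T0 → mem=6 r[T0]=5 [OK]

T2 = (2, 2)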